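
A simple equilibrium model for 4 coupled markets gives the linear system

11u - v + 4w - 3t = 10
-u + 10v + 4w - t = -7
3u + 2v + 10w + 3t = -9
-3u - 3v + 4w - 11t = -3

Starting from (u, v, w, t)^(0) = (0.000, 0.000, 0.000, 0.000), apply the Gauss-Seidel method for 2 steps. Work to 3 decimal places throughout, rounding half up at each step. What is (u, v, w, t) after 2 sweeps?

Iteration 1:
  u = (10 - (-1)·0.000 - (4)·0.000 - (-3)·0.000) / (11) = 0.909
  v = (-7 - (-1)·0.909 - (4)·0.000 - (-1)·0.000) / (10) = -0.609
  w = (-9 - (3)·0.909 - (2)·-0.609 - (3)·0.000) / (10) = -1.051
  t = (-3 - (-3)·0.909 - (-3)·-0.609 - (4)·-1.051) / (-11) = -0.191
Iteration 2:
  u = (10 - (-1)·-0.609 - (4)·-1.051 - (-3)·-0.191) / (11) = 1.184
  v = (-7 - (-1)·1.184 - (4)·-1.051 - (-1)·-0.191) / (10) = -0.180
  w = (-9 - (3)·1.184 - (2)·-0.180 - (3)·-0.191) / (10) = -1.162
  t = (-3 - (-3)·1.184 - (-3)·-0.180 - (4)·-1.162) / (-11) = -0.424

(1.184, -0.180, -1.162, -0.424)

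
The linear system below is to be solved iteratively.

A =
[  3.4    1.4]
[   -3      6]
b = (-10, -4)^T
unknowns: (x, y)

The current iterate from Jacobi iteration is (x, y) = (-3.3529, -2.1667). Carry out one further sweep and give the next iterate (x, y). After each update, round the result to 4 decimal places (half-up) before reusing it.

One sweep:
  x = (-10 - (1.4)·-2.1667) / (3.4) = -2.0490
  y = (-4 - (-3)·-3.3529) / (6) = -2.3431

(-2.0490, -2.3431)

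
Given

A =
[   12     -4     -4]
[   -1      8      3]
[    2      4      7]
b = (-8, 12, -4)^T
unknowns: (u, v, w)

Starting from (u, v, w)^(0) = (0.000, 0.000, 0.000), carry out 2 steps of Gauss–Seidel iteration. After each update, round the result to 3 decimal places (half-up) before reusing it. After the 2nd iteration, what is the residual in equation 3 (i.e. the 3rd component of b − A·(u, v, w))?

0.001

Iteration 1:
  u = (-8 - (-4)·0.000 - (-4)·0.000) / (12) = -0.667
  v = (12 - (-1)·-0.667 - (3)·0.000) / (8) = 1.417
  w = (-4 - (2)·-0.667 - (4)·1.417) / (7) = -1.191
Iteration 2:
  u = (-8 - (-4)·1.417 - (-4)·-1.191) / (12) = -0.591
  v = (12 - (-1)·-0.591 - (3)·-1.191) / (8) = 1.873
  w = (-4 - (2)·-0.591 - (4)·1.873) / (7) = -1.473
Residual b − A·x = (0.692, 0.844, 0.001)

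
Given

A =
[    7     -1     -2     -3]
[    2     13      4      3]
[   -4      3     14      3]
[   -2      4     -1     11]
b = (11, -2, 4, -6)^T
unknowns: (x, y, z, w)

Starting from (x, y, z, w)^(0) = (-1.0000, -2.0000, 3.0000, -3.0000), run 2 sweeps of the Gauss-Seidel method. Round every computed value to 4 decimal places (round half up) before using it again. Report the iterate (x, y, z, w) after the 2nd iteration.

Iteration 1:
  x = (11 - (-1)·-2.0000 - (-2)·3.0000 - (-3)·-3.0000) / (7) = 0.8571
  y = (-2 - (2)·0.8571 - (4)·3.0000 - (3)·-3.0000) / (13) = -0.5165
  z = (4 - (-4)·0.8571 - (3)·-0.5165 - (3)·-3.0000) / (14) = 1.2841
  w = (-6 - (-2)·0.8571 - (4)·-0.5165 - (-1)·1.2841) / (11) = -0.0851
Iteration 2:
  x = (11 - (-1)·-0.5165 - (-2)·1.2841 - (-3)·-0.0851) / (7) = 1.8281
  y = (-2 - (2)·1.8281 - (4)·1.2841 - (3)·-0.0851) / (13) = -0.8106
  z = (4 - (-4)·1.8281 - (3)·-0.8106 - (3)·-0.0851) / (14) = 1.0000
  w = (-6 - (-2)·1.8281 - (4)·-0.8106 - (-1)·1.0000) / (11) = 0.1726

(1.8281, -0.8106, 1.0000, 0.1726)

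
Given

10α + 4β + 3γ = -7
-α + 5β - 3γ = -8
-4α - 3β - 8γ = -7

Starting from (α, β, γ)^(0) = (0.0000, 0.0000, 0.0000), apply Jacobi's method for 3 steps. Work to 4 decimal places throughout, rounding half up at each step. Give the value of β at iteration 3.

Iteration 1:
  α = (-7 - (4)·0.0000 - (3)·0.0000) / (10) = -0.7000
  β = (-8 - (-1)·0.0000 - (-3)·0.0000) / (5) = -1.6000
  γ = (-7 - (-4)·0.0000 - (-3)·0.0000) / (-8) = 0.8750
Iteration 2:
  α = (-7 - (4)·-1.6000 - (3)·0.8750) / (10) = -0.3225
  β = (-8 - (-1)·-0.7000 - (-3)·0.8750) / (5) = -1.2150
  γ = (-7 - (-4)·-0.7000 - (-3)·-1.6000) / (-8) = 1.8250
Iteration 3:
  α = (-7 - (4)·-1.2150 - (3)·1.8250) / (10) = -0.7615
  β = (-8 - (-1)·-0.3225 - (-3)·1.8250) / (5) = -0.5695
  γ = (-7 - (-4)·-0.3225 - (-3)·-1.2150) / (-8) = 1.4919

-0.5695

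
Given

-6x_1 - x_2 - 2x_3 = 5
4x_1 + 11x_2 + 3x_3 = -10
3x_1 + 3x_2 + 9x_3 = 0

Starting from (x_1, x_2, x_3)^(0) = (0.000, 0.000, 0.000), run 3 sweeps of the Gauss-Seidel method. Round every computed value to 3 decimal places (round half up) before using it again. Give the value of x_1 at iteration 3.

Iteration 1:
  x_1 = (5 - (-1)·0.000 - (-2)·0.000) / (-6) = -0.833
  x_2 = (-10 - (4)·-0.833 - (3)·0.000) / (11) = -0.606
  x_3 = (0 - (3)·-0.833 - (3)·-0.606) / (9) = 0.480
Iteration 2:
  x_1 = (5 - (-1)·-0.606 - (-2)·0.480) / (-6) = -0.892
  x_2 = (-10 - (4)·-0.892 - (3)·0.480) / (11) = -0.716
  x_3 = (0 - (3)·-0.892 - (3)·-0.716) / (9) = 0.536
Iteration 3:
  x_1 = (5 - (-1)·-0.716 - (-2)·0.536) / (-6) = -0.893
  x_2 = (-10 - (4)·-0.893 - (3)·0.536) / (11) = -0.731
  x_3 = (0 - (3)·-0.893 - (3)·-0.731) / (9) = 0.541

-0.893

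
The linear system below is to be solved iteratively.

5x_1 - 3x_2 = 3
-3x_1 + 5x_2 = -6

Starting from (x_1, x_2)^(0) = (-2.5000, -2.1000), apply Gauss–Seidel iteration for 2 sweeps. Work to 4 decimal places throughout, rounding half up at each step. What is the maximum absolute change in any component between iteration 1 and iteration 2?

Iteration 1:
  x_1 = (3 - (-3)·-2.1000) / (5) = -0.6600
  x_2 = (-6 - (-3)·-0.6600) / (5) = -1.5960
Iteration 2:
  x_1 = (3 - (-3)·-1.5960) / (5) = -0.3576
  x_2 = (-6 - (-3)·-0.3576) / (5) = -1.4146
Change: (0.3024, 0.1814) → max |·| = 0.3024

0.3024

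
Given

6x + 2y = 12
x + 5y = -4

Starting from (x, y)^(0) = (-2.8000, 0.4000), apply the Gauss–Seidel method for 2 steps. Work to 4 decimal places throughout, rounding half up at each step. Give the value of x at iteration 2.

2.3911

Iteration 1:
  x = (12 - (2)·0.4000) / (6) = 1.8667
  y = (-4 - (1)·1.8667) / (5) = -1.1733
Iteration 2:
  x = (12 - (2)·-1.1733) / (6) = 2.3911
  y = (-4 - (1)·2.3911) / (5) = -1.2782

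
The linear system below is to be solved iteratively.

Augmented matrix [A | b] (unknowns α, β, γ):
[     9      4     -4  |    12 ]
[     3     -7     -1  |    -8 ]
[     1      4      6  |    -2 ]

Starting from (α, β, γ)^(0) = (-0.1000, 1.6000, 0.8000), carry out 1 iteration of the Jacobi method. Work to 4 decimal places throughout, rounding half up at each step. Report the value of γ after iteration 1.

Iteration 1:
  α = (12 - (4)·1.6000 - (-4)·0.8000) / (9) = 0.9778
  β = (-8 - (3)·-0.1000 - (-1)·0.8000) / (-7) = 0.9857
  γ = (-2 - (1)·-0.1000 - (4)·1.6000) / (6) = -1.3833

-1.3833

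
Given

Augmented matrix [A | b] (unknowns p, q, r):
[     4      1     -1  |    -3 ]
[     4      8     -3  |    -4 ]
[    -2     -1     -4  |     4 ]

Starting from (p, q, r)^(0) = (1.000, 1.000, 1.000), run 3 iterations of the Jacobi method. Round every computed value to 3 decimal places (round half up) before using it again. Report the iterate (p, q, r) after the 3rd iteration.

(-0.672, -0.160, -0.289)

Iteration 1:
  p = (-3 - (1)·1.000 - (-1)·1.000) / (4) = -0.750
  q = (-4 - (4)·1.000 - (-3)·1.000) / (8) = -0.625
  r = (4 - (-2)·1.000 - (-1)·1.000) / (-4) = -1.750
Iteration 2:
  p = (-3 - (1)·-0.625 - (-1)·-1.750) / (4) = -1.031
  q = (-4 - (4)·-0.750 - (-3)·-1.750) / (8) = -0.781
  r = (4 - (-2)·-0.750 - (-1)·-0.625) / (-4) = -0.469
Iteration 3:
  p = (-3 - (1)·-0.781 - (-1)·-0.469) / (4) = -0.672
  q = (-4 - (4)·-1.031 - (-3)·-0.469) / (8) = -0.160
  r = (4 - (-2)·-1.031 - (-1)·-0.781) / (-4) = -0.289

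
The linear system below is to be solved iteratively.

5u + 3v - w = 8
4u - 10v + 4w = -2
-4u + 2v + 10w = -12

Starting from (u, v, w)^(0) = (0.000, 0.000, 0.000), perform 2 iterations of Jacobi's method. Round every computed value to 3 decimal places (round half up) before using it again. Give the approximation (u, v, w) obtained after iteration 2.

Iteration 1:
  u = (8 - (3)·0.000 - (-1)·0.000) / (5) = 1.600
  v = (-2 - (4)·0.000 - (4)·0.000) / (-10) = 0.200
  w = (-12 - (-4)·0.000 - (2)·0.000) / (10) = -1.200
Iteration 2:
  u = (8 - (3)·0.200 - (-1)·-1.200) / (5) = 1.240
  v = (-2 - (4)·1.600 - (4)·-1.200) / (-10) = 0.360
  w = (-12 - (-4)·1.600 - (2)·0.200) / (10) = -0.600

(1.240, 0.360, -0.600)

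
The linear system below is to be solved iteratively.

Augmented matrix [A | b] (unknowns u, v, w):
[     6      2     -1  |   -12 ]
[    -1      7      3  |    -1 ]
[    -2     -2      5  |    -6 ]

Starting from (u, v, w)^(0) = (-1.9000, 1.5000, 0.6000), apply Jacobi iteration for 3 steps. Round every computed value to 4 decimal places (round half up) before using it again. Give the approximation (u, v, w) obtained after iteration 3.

Iteration 1:
  u = (-12 - (2)·1.5000 - (-1)·0.6000) / (6) = -2.4000
  v = (-1 - (-1)·-1.9000 - (3)·0.6000) / (7) = -0.6714
  w = (-6 - (-2)·-1.9000 - (-2)·1.5000) / (5) = -1.3600
Iteration 2:
  u = (-12 - (2)·-0.6714 - (-1)·-1.3600) / (6) = -2.0029
  v = (-1 - (-1)·-2.4000 - (3)·-1.3600) / (7) = 0.0971
  w = (-6 - (-2)·-2.4000 - (-2)·-0.6714) / (5) = -2.4286
Iteration 3:
  u = (-12 - (2)·0.0971 - (-1)·-2.4286) / (6) = -2.4371
  v = (-1 - (-1)·-2.0029 - (3)·-2.4286) / (7) = 0.6118
  w = (-6 - (-2)·-2.0029 - (-2)·0.0971) / (5) = -1.9623

(-2.4371, 0.6118, -1.9623)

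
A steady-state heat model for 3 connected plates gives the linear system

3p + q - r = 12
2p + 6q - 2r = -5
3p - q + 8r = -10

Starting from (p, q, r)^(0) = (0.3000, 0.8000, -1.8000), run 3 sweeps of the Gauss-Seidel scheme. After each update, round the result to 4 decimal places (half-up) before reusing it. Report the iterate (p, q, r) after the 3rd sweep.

(3.9835, -3.1942, -3.1431)

Iteration 1:
  p = (12 - (1)·0.8000 - (-1)·-1.8000) / (3) = 3.1333
  q = (-5 - (2)·3.1333 - (-2)·-1.8000) / (6) = -2.4778
  r = (-10 - (3)·3.1333 - (-1)·-2.4778) / (8) = -2.7347
Iteration 2:
  p = (12 - (1)·-2.4778 - (-1)·-2.7347) / (3) = 3.9144
  q = (-5 - (2)·3.9144 - (-2)·-2.7347) / (6) = -3.0497
  r = (-10 - (3)·3.9144 - (-1)·-3.0497) / (8) = -3.0991
Iteration 3:
  p = (12 - (1)·-3.0497 - (-1)·-3.0991) / (3) = 3.9835
  q = (-5 - (2)·3.9835 - (-2)·-3.0991) / (6) = -3.1942
  r = (-10 - (3)·3.9835 - (-1)·-3.1942) / (8) = -3.1431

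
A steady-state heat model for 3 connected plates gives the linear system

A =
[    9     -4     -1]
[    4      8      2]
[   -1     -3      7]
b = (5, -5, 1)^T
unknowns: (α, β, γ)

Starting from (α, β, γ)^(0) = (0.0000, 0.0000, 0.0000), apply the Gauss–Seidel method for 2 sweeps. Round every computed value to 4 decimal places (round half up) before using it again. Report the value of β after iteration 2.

Iteration 1:
  α = (5 - (-4)·0.0000 - (-1)·0.0000) / (9) = 0.5556
  β = (-5 - (4)·0.5556 - (2)·0.0000) / (8) = -0.9028
  γ = (1 - (-1)·0.5556 - (-3)·-0.9028) / (7) = -0.1647
Iteration 2:
  α = (5 - (-4)·-0.9028 - (-1)·-0.1647) / (9) = 0.1360
  β = (-5 - (4)·0.1360 - (2)·-0.1647) / (8) = -0.6518
  γ = (1 - (-1)·0.1360 - (-3)·-0.6518) / (7) = -0.1171

-0.6518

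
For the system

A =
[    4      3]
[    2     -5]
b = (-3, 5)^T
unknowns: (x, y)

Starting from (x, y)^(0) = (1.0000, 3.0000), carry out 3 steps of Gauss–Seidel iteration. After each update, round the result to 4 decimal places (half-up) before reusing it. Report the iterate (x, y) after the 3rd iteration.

(-0.2700, -1.1080)

Iteration 1:
  x = (-3 - (3)·3.0000) / (4) = -3.0000
  y = (5 - (2)·-3.0000) / (-5) = -2.2000
Iteration 2:
  x = (-3 - (3)·-2.2000) / (4) = 0.9000
  y = (5 - (2)·0.9000) / (-5) = -0.6400
Iteration 3:
  x = (-3 - (3)·-0.6400) / (4) = -0.2700
  y = (5 - (2)·-0.2700) / (-5) = -1.1080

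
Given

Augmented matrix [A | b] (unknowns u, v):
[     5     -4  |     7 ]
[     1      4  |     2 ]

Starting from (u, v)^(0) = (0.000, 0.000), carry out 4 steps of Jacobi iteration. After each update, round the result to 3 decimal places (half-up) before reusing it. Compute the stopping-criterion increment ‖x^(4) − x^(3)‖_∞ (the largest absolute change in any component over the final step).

Iteration 1:
  u = (7 - (-4)·0.000) / (5) = 1.400
  v = (2 - (1)·0.000) / (4) = 0.500
Iteration 2:
  u = (7 - (-4)·0.500) / (5) = 1.800
  v = (2 - (1)·1.400) / (4) = 0.150
Iteration 3:
  u = (7 - (-4)·0.150) / (5) = 1.520
  v = (2 - (1)·1.800) / (4) = 0.050
Iteration 4:
  u = (7 - (-4)·0.050) / (5) = 1.440
  v = (2 - (1)·1.520) / (4) = 0.120
Change: (-0.080, 0.070) → max |·| = 0.080

0.080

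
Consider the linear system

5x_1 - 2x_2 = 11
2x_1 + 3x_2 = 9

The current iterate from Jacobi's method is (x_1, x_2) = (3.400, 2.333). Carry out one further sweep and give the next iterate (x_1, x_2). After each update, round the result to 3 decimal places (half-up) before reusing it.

(3.133, 0.733)

One sweep:
  x_1 = (11 - (-2)·2.333) / (5) = 3.133
  x_2 = (9 - (2)·3.400) / (3) = 0.733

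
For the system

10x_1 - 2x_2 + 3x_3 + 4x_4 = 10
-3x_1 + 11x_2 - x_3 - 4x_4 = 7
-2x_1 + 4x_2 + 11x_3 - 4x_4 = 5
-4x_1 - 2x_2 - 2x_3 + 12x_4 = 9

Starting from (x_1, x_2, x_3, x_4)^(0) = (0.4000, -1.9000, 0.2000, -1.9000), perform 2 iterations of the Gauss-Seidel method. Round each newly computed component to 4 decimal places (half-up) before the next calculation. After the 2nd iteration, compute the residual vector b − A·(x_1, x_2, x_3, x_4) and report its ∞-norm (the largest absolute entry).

0.7860

Iteration 1:
  x_1 = (10 - (-2)·-1.9000 - (3)·0.2000 - (4)·-1.9000) / (10) = 1.3200
  x_2 = (7 - (-3)·1.3200 - (-1)·0.2000 - (-4)·-1.9000) / (11) = 0.3236
  x_3 = (5 - (-2)·1.3200 - (4)·0.3236 - (-4)·-1.9000) / (11) = -0.1140
  x_4 = (9 - (-4)·1.3200 - (-2)·0.3236 - (-2)·-0.1140) / (12) = 1.2249
Iteration 2:
  x_1 = (10 - (-2)·0.3236 - (3)·-0.1140 - (4)·1.2249) / (10) = 0.6090
  x_2 = (7 - (-3)·0.6090 - (-1)·-0.1140 - (-4)·1.2249) / (11) = 1.2375
  x_3 = (5 - (-2)·0.6090 - (4)·1.2375 - (-4)·1.2249) / (11) = 0.5607
  x_4 = (9 - (-4)·0.6090 - (-2)·1.2375 - (-2)·0.5607) / (12) = 1.2527
Residual b − A·x = (-0.3079, 0.7860, 0.1111, 0.0000); ∞-norm = 0.7860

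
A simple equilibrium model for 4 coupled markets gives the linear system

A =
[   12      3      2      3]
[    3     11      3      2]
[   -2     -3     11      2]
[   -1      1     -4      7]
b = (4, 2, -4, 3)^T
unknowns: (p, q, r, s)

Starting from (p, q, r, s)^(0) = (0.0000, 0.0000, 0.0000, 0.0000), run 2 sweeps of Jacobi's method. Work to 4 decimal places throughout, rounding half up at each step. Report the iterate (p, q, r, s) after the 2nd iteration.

Iteration 1:
  p = (4 - (3)·0.0000 - (2)·0.0000 - (3)·0.0000) / (12) = 0.3333
  q = (2 - (3)·0.0000 - (3)·0.0000 - (2)·0.0000) / (11) = 0.1818
  r = (-4 - (-2)·0.0000 - (-3)·0.0000 - (2)·0.0000) / (11) = -0.3636
  s = (3 - (-1)·0.0000 - (1)·0.0000 - (-4)·0.0000) / (7) = 0.4286
Iteration 2:
  p = (4 - (3)·0.1818 - (2)·-0.3636 - (3)·0.4286) / (12) = 0.2413
  q = (2 - (3)·0.3333 - (3)·-0.3636 - (2)·0.4286) / (11) = 0.1122
  r = (-4 - (-2)·0.3333 - (-3)·0.1818 - (2)·0.4286) / (11) = -0.3314
  s = (3 - (-1)·0.3333 - (1)·0.1818 - (-4)·-0.3636) / (7) = 0.2424

(0.2413, 0.1122, -0.3314, 0.2424)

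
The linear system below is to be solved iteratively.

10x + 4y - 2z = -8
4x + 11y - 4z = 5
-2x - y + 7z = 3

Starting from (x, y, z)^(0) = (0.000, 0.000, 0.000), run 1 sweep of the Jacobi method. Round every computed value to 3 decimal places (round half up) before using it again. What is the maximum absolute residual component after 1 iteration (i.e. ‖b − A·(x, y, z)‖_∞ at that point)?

Iteration 1:
  x = (-8 - (4)·0.000 - (-2)·0.000) / (10) = -0.800
  y = (5 - (4)·0.000 - (-4)·0.000) / (11) = 0.455
  z = (3 - (-2)·0.000 - (-1)·0.000) / (7) = 0.429
Residual b − A·x = (-0.962, 4.911, -1.148); ∞-norm = 4.911

4.911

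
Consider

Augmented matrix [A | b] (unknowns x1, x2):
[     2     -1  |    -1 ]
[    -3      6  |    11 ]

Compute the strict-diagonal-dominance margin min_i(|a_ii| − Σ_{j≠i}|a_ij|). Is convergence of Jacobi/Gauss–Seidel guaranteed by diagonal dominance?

1

row 1: |2| − (1) = 1
row 2: |6| − (3) = 3
minimum over rows = 1 → strictly diagonally dominant (convergence guaranteed)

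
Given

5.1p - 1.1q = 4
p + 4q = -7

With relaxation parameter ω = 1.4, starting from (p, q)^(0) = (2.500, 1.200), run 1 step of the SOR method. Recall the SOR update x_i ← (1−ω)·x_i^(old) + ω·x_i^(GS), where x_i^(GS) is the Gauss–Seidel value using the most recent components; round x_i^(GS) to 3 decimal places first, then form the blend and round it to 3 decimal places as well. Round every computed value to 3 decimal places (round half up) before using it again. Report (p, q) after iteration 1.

(0.460, -3.091)

Iteration 1:
  p: GS value = (4 - (-1.1)·1.200) / (5.1) = 1.043;  p ← (1−ω)·2.500 + ω·1.043 = 0.460
  q: GS value = (-7 - (1)·0.460) / (4) = -1.865;  q ← (1−ω)·1.200 + ω·-1.865 = -3.091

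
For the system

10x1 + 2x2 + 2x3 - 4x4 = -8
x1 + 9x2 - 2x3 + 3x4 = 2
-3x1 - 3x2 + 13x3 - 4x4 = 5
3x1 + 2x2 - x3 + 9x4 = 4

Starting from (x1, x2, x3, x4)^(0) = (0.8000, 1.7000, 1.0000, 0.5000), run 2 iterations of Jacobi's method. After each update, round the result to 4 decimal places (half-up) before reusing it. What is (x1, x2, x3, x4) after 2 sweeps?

(-1.0964, 0.6264, 0.1378, 0.9064)

Iteration 1:
  x1 = (-8 - (2)·1.7000 - (2)·1.0000 - (-4)·0.5000) / (10) = -1.1400
  x2 = (2 - (1)·0.8000 - (-2)·1.0000 - (3)·0.5000) / (9) = 0.1889
  x3 = (5 - (-3)·0.8000 - (-3)·1.7000 - (-4)·0.5000) / (13) = 1.1154
  x4 = (4 - (3)·0.8000 - (2)·1.7000 - (-1)·1.0000) / (9) = -0.0889
Iteration 2:
  x1 = (-8 - (2)·0.1889 - (2)·1.1154 - (-4)·-0.0889) / (10) = -1.0964
  x2 = (2 - (1)·-1.1400 - (-2)·1.1154 - (3)·-0.0889) / (9) = 0.6264
  x3 = (5 - (-3)·-1.1400 - (-3)·0.1889 - (-4)·-0.0889) / (13) = 0.1378
  x4 = (4 - (3)·-1.1400 - (2)·0.1889 - (-1)·1.1154) / (9) = 0.9064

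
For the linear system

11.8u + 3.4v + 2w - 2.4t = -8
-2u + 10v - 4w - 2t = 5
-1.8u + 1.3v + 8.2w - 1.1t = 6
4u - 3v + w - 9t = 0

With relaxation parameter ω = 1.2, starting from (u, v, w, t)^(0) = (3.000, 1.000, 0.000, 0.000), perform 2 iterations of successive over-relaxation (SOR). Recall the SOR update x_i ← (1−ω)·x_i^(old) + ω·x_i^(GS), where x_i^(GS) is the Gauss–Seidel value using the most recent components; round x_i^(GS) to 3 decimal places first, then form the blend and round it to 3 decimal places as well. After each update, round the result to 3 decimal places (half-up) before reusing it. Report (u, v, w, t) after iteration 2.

Iteration 1:
  u: GS value = (-8 - (3.4)·1.000 - (2)·0.000 - (-2.4)·0.000) / (11.8) = -0.966;  u ← (1−ω)·3.000 + ω·-0.966 = -1.759
  v: GS value = (5 - (-2)·-1.759 - (-4)·0.000 - (-2)·0.000) / (10) = 0.148;  v ← (1−ω)·1.000 + ω·0.148 = -0.022
  w: GS value = (6 - (-1.8)·-1.759 - (1.3)·-0.022 - (-1.1)·0.000) / (8.2) = 0.349;  w ← (1−ω)·0.000 + ω·0.349 = 0.419
  t: GS value = (0 - (4)·-1.759 - (-3)·-0.022 - (1)·0.419) / (-9) = -0.728;  t ← (1−ω)·0.000 + ω·-0.728 = -0.874
Iteration 2:
  u: GS value = (-8 - (3.4)·-0.022 - (2)·0.419 - (-2.4)·-0.874) / (11.8) = -0.920;  u ← (1−ω)·-1.759 + ω·-0.920 = -0.752
  v: GS value = (5 - (-2)·-0.752 - (-4)·0.419 - (-2)·-0.874) / (10) = 0.342;  v ← (1−ω)·-0.022 + ω·0.342 = 0.415
  w: GS value = (6 - (-1.8)·-0.752 - (1.3)·0.415 - (-1.1)·-0.874) / (8.2) = 0.384;  w ← (1−ω)·0.419 + ω·0.384 = 0.377
  t: GS value = (0 - (4)·-0.752 - (-3)·0.415 - (1)·0.377) / (-9) = -0.431;  t ← (1−ω)·-0.874 + ω·-0.431 = -0.342

(-0.752, 0.415, 0.377, -0.342)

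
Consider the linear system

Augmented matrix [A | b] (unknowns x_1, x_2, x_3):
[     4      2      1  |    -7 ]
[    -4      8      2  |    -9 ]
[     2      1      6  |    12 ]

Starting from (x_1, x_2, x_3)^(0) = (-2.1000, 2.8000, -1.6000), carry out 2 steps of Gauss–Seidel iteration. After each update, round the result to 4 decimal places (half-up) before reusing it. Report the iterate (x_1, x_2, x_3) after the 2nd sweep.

Iteration 1:
  x_1 = (-7 - (2)·2.8000 - (1)·-1.6000) / (4) = -2.7500
  x_2 = (-9 - (-4)·-2.7500 - (2)·-1.6000) / (8) = -2.1000
  x_3 = (12 - (2)·-2.7500 - (1)·-2.1000) / (6) = 3.2667
Iteration 2:
  x_1 = (-7 - (2)·-2.1000 - (1)·3.2667) / (4) = -1.5167
  x_2 = (-9 - (-4)·-1.5167 - (2)·3.2667) / (8) = -2.7000
  x_3 = (12 - (2)·-1.5167 - (1)·-2.7000) / (6) = 2.9556

(-1.5167, -2.7000, 2.9556)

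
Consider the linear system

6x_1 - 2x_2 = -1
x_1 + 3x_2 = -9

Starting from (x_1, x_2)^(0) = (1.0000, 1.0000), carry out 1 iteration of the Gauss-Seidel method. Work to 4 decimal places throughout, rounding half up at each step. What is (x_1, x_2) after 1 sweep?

(0.1667, -3.0556)

Iteration 1:
  x_1 = (-1 - (-2)·1.0000) / (6) = 0.1667
  x_2 = (-9 - (1)·0.1667) / (3) = -3.0556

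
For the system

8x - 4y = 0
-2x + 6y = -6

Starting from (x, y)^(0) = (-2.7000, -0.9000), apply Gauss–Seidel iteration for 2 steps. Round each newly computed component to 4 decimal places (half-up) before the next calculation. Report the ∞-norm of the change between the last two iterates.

Iteration 1:
  x = (0 - (-4)·-0.9000) / (8) = -0.4500
  y = (-6 - (-2)·-0.4500) / (6) = -1.1500
Iteration 2:
  x = (0 - (-4)·-1.1500) / (8) = -0.5750
  y = (-6 - (-2)·-0.5750) / (6) = -1.1917
Change: (-0.1250, -0.0417) → max |·| = 0.1250

0.1250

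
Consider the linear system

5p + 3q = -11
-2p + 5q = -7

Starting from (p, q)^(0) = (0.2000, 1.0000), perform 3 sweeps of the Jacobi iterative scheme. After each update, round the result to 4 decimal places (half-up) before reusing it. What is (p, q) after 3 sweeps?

Iteration 1:
  p = (-11 - (3)·1.0000) / (5) = -2.8000
  q = (-7 - (-2)·0.2000) / (5) = -1.3200
Iteration 2:
  p = (-11 - (3)·-1.3200) / (5) = -1.4080
  q = (-7 - (-2)·-2.8000) / (5) = -2.5200
Iteration 3:
  p = (-11 - (3)·-2.5200) / (5) = -0.6880
  q = (-7 - (-2)·-1.4080) / (5) = -1.9632

(-0.6880, -1.9632)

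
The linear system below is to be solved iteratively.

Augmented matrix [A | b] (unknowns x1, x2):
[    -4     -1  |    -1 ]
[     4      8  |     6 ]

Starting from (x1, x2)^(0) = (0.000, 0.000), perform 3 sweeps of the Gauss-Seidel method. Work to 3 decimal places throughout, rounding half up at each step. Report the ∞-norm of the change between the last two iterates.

Iteration 1:
  x1 = (-1 - (-1)·0.000) / (-4) = 0.250
  x2 = (6 - (4)·0.250) / (8) = 0.625
Iteration 2:
  x1 = (-1 - (-1)·0.625) / (-4) = 0.094
  x2 = (6 - (4)·0.094) / (8) = 0.703
Iteration 3:
  x1 = (-1 - (-1)·0.703) / (-4) = 0.074
  x2 = (6 - (4)·0.074) / (8) = 0.713
Change: (-0.020, 0.010) → max |·| = 0.020

0.020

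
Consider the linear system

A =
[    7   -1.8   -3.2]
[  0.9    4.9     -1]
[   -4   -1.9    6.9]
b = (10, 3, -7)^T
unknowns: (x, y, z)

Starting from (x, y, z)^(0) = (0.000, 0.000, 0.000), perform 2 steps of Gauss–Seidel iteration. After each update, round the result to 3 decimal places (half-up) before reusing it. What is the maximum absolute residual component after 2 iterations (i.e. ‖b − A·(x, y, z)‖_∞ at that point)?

Iteration 1:
  x = (10 - (-1.8)·0.000 - (-3.2)·0.000) / (7) = 1.429
  y = (3 - (0.9)·1.429 - (-1)·0.000) / (4.9) = 0.350
  z = (-7 - (-4)·1.429 - (-1.9)·0.350) / (6.9) = -0.090
Iteration 2:
  x = (10 - (-1.8)·0.350 - (-3.2)·-0.090) / (7) = 1.477
  y = (3 - (0.9)·1.477 - (-1)·-0.090) / (4.9) = 0.323
  z = (-7 - (-4)·1.477 - (-1.9)·0.323) / (6.9) = -0.069
Residual b − A·x = (0.022, 0.019, -0.002); ∞-norm = 0.022

0.022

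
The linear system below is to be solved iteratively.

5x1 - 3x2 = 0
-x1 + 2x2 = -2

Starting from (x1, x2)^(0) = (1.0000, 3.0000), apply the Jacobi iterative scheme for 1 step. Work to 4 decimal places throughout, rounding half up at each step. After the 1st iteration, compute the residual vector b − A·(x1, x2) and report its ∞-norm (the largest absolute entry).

Iteration 1:
  x1 = (0 - (-3)·3.0000) / (5) = 1.8000
  x2 = (-2 - (-1)·1.0000) / (2) = -0.5000
Residual b − A·x = (-10.5000, 0.8000); ∞-norm = 10.5000

10.5000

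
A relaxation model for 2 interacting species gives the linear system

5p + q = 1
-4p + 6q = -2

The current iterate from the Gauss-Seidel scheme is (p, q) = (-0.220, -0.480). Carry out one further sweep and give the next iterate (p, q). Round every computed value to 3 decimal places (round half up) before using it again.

(0.296, -0.136)

One sweep:
  p = (1 - (1)·-0.480) / (5) = 0.296
  q = (-2 - (-4)·0.296) / (6) = -0.136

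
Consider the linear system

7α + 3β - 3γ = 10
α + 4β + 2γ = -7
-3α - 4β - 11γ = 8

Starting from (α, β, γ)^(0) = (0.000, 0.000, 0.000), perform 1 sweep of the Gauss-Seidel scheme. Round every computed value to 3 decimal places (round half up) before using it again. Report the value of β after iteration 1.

Iteration 1:
  α = (10 - (3)·0.000 - (-3)·0.000) / (7) = 1.429
  β = (-7 - (1)·1.429 - (2)·0.000) / (4) = -2.107
  γ = (8 - (-3)·1.429 - (-4)·-2.107) / (-11) = -0.351

-2.107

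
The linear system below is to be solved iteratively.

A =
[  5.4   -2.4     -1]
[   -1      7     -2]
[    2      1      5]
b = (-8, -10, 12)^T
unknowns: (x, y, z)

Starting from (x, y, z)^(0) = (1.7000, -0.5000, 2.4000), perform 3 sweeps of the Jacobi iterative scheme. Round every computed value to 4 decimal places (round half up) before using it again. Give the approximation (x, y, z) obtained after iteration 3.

Iteration 1:
  x = (-8 - (-2.4)·-0.5000 - (-1)·2.4000) / (5.4) = -1.2593
  y = (-10 - (-1)·1.7000 - (-2)·2.4000) / (7) = -0.5000
  z = (12 - (2)·1.7000 - (1)·-0.5000) / (5) = 1.8200
Iteration 2:
  x = (-8 - (-2.4)·-0.5000 - (-1)·1.8200) / (5.4) = -1.3667
  y = (-10 - (-1)·-1.2593 - (-2)·1.8200) / (7) = -1.0885
  z = (12 - (2)·-1.2593 - (1)·-0.5000) / (5) = 3.0037
Iteration 3:
  x = (-8 - (-2.4)·-1.0885 - (-1)·3.0037) / (5.4) = -1.4090
  y = (-10 - (-1)·-1.3667 - (-2)·3.0037) / (7) = -0.7656
  z = (12 - (2)·-1.3667 - (1)·-1.0885) / (5) = 3.1644

(-1.4090, -0.7656, 3.1644)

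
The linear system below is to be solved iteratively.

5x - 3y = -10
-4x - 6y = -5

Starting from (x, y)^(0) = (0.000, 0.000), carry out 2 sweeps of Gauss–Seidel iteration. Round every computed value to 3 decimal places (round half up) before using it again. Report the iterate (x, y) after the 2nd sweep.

Iteration 1:
  x = (-10 - (-3)·0.000) / (5) = -2.000
  y = (-5 - (-4)·-2.000) / (-6) = 2.167
Iteration 2:
  x = (-10 - (-3)·2.167) / (5) = -0.700
  y = (-5 - (-4)·-0.700) / (-6) = 1.300

(-0.700, 1.300)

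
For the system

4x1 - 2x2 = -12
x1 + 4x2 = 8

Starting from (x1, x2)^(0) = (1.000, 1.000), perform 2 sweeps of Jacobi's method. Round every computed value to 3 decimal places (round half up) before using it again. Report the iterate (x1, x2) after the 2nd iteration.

Iteration 1:
  x1 = (-12 - (-2)·1.000) / (4) = -2.500
  x2 = (8 - (1)·1.000) / (4) = 1.750
Iteration 2:
  x1 = (-12 - (-2)·1.750) / (4) = -2.125
  x2 = (8 - (1)·-2.500) / (4) = 2.625

(-2.125, 2.625)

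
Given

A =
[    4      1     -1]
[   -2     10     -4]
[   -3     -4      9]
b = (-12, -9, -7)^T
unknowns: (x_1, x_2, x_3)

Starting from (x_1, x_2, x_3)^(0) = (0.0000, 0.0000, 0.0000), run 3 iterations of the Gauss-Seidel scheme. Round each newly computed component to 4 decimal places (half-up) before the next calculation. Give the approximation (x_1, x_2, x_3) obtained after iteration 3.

(-3.1134, -2.7142, -3.0219)

Iteration 1:
  x_1 = (-12 - (1)·0.0000 - (-1)·0.0000) / (4) = -3.0000
  x_2 = (-9 - (-2)·-3.0000 - (-4)·0.0000) / (10) = -1.5000
  x_3 = (-7 - (-3)·-3.0000 - (-4)·-1.5000) / (9) = -2.4444
Iteration 2:
  x_1 = (-12 - (1)·-1.5000 - (-1)·-2.4444) / (4) = -3.2361
  x_2 = (-9 - (-2)·-3.2361 - (-4)·-2.4444) / (10) = -2.5250
  x_3 = (-7 - (-3)·-3.2361 - (-4)·-2.5250) / (9) = -2.9787
Iteration 3:
  x_1 = (-12 - (1)·-2.5250 - (-1)·-2.9787) / (4) = -3.1134
  x_2 = (-9 - (-2)·-3.1134 - (-4)·-2.9787) / (10) = -2.7142
  x_3 = (-7 - (-3)·-3.1134 - (-4)·-2.7142) / (9) = -3.0219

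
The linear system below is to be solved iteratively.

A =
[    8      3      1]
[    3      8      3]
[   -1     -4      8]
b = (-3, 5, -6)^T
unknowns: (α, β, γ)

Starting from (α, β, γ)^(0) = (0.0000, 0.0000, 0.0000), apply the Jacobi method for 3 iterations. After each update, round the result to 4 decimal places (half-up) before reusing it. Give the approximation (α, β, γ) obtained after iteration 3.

(-0.7070, 1.0000, -0.2910)

Iteration 1:
  α = (-3 - (3)·0.0000 - (1)·0.0000) / (8) = -0.3750
  β = (5 - (3)·0.0000 - (3)·0.0000) / (8) = 0.6250
  γ = (-6 - (-1)·0.0000 - (-4)·0.0000) / (8) = -0.7500
Iteration 2:
  α = (-3 - (3)·0.6250 - (1)·-0.7500) / (8) = -0.5156
  β = (5 - (3)·-0.3750 - (3)·-0.7500) / (8) = 1.0469
  γ = (-6 - (-1)·-0.3750 - (-4)·0.6250) / (8) = -0.4844
Iteration 3:
  α = (-3 - (3)·1.0469 - (1)·-0.4844) / (8) = -0.7070
  β = (5 - (3)·-0.5156 - (3)·-0.4844) / (8) = 1.0000
  γ = (-6 - (-1)·-0.5156 - (-4)·1.0469) / (8) = -0.2910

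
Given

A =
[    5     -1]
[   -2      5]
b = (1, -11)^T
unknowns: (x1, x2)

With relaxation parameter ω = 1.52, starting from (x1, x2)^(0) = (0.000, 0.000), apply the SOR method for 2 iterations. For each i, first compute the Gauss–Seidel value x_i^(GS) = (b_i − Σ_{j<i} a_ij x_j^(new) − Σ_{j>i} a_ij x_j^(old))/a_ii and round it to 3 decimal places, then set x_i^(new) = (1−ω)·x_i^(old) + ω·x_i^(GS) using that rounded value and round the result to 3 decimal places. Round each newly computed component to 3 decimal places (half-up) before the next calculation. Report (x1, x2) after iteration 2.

(-0.815, -2.197)

Iteration 1:
  x1: GS value = (1 - (-1)·0.000) / (5) = 0.200;  x1 ← (1−ω)·0.000 + ω·0.200 = 0.304
  x2: GS value = (-11 - (-2)·0.304) / (5) = -2.078;  x2 ← (1−ω)·0.000 + ω·-2.078 = -3.159
Iteration 2:
  x1: GS value = (1 - (-1)·-3.159) / (5) = -0.432;  x1 ← (1−ω)·0.304 + ω·-0.432 = -0.815
  x2: GS value = (-11 - (-2)·-0.815) / (5) = -2.526;  x2 ← (1−ω)·-3.159 + ω·-2.526 = -2.197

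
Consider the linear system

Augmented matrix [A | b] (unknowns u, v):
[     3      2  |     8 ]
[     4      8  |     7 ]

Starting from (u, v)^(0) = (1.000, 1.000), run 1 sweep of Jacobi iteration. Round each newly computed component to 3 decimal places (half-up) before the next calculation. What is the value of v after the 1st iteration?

Iteration 1:
  u = (8 - (2)·1.000) / (3) = 2.000
  v = (7 - (4)·1.000) / (8) = 0.375

0.375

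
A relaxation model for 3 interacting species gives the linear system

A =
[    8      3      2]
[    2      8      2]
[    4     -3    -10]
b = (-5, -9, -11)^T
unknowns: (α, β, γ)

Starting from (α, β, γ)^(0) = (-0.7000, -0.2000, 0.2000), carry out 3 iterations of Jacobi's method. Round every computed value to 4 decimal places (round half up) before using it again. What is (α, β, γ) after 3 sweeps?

(-0.4669, -1.2975, 1.2705)

Iteration 1:
  α = (-5 - (3)·-0.2000 - (2)·0.2000) / (8) = -0.6000
  β = (-9 - (2)·-0.7000 - (2)·0.2000) / (8) = -1.0000
  γ = (-11 - (4)·-0.7000 - (-3)·-0.2000) / (-10) = 0.8800
Iteration 2:
  α = (-5 - (3)·-1.0000 - (2)·0.8800) / (8) = -0.4700
  β = (-9 - (2)·-0.6000 - (2)·0.8800) / (8) = -1.1950
  γ = (-11 - (4)·-0.6000 - (-3)·-1.0000) / (-10) = 1.1600
Iteration 3:
  α = (-5 - (3)·-1.1950 - (2)·1.1600) / (8) = -0.4669
  β = (-9 - (2)·-0.4700 - (2)·1.1600) / (8) = -1.2975
  γ = (-11 - (4)·-0.4700 - (-3)·-1.1950) / (-10) = 1.2705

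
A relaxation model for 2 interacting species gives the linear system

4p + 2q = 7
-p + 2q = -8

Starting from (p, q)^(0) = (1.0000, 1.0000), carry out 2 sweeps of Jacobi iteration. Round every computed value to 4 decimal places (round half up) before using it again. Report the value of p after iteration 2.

3.5000

Iteration 1:
  p = (7 - (2)·1.0000) / (4) = 1.2500
  q = (-8 - (-1)·1.0000) / (2) = -3.5000
Iteration 2:
  p = (7 - (2)·-3.5000) / (4) = 3.5000
  q = (-8 - (-1)·1.2500) / (2) = -3.3750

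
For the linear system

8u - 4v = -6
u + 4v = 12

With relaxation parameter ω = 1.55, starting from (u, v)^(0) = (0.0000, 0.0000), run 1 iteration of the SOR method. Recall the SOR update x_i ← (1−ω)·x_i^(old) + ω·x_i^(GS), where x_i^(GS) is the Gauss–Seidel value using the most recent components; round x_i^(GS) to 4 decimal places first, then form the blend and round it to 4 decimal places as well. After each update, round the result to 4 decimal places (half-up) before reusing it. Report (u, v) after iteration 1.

(-1.1625, 5.1004)

Iteration 1:
  u: GS value = (-6 - (-4)·0.0000) / (8) = -0.7500;  u ← (1−ω)·0.0000 + ω·-0.7500 = -1.1625
  v: GS value = (12 - (1)·-1.1625) / (4) = 3.2906;  v ← (1−ω)·0.0000 + ω·3.2906 = 5.1004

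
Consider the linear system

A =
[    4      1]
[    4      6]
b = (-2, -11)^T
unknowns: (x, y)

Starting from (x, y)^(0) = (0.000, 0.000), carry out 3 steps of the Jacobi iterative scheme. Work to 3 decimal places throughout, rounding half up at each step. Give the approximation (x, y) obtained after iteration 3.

Iteration 1:
  x = (-2 - (1)·0.000) / (4) = -0.500
  y = (-11 - (4)·0.000) / (6) = -1.833
Iteration 2:
  x = (-2 - (1)·-1.833) / (4) = -0.042
  y = (-11 - (4)·-0.500) / (6) = -1.500
Iteration 3:
  x = (-2 - (1)·-1.500) / (4) = -0.125
  y = (-11 - (4)·-0.042) / (6) = -1.805

(-0.125, -1.805)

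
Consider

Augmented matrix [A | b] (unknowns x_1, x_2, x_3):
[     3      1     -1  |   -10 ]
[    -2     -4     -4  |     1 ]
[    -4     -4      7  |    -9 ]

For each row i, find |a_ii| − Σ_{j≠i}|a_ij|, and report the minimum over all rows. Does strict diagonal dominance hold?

row 1: |3| − (1+1) = 1
row 2: |-4| − (2+4) = -2
row 3: |7| − (4+4) = -1
minimum over rows = -2 → not strictly diagonally dominant

-2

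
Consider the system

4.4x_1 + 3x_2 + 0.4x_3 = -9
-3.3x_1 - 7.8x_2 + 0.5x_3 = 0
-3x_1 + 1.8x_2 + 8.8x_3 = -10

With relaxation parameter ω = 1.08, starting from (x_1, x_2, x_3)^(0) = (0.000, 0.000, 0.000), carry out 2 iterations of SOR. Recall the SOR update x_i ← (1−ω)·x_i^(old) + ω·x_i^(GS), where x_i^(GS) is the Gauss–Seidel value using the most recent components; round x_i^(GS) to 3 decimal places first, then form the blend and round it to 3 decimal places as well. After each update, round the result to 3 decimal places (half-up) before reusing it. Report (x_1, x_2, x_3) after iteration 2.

(-2.554, 0.929, -2.192)

Iteration 1:
  x_1: GS value = (-9 - (3)·0.000 - (0.4)·0.000) / (4.4) = -2.045;  x_1 ← (1−ω)·0.000 + ω·-2.045 = -2.209
  x_2: GS value = (0 - (-3.3)·-2.209 - (0.5)·0.000) / (-7.8) = 0.935;  x_2 ← (1−ω)·0.000 + ω·0.935 = 1.010
  x_3: GS value = (-10 - (-3)·-2.209 - (1.8)·1.010) / (8.8) = -2.096;  x_3 ← (1−ω)·0.000 + ω·-2.096 = -2.264
Iteration 2:
  x_1: GS value = (-9 - (3)·1.010 - (0.4)·-2.264) / (4.4) = -2.528;  x_1 ← (1−ω)·-2.209 + ω·-2.528 = -2.554
  x_2: GS value = (0 - (-3.3)·-2.554 - (0.5)·-2.264) / (-7.8) = 0.935;  x_2 ← (1−ω)·1.010 + ω·0.935 = 0.929
  x_3: GS value = (-10 - (-3)·-2.554 - (1.8)·0.929) / (8.8) = -2.197;  x_3 ← (1−ω)·-2.264 + ω·-2.197 = -2.192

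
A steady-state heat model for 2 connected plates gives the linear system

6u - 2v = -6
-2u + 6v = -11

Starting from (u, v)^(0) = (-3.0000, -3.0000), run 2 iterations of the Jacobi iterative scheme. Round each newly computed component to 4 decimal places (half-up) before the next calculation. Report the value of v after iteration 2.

-2.5000

Iteration 1:
  u = (-6 - (-2)·-3.0000) / (6) = -2.0000
  v = (-11 - (-2)·-3.0000) / (6) = -2.8333
Iteration 2:
  u = (-6 - (-2)·-2.8333) / (6) = -1.9444
  v = (-11 - (-2)·-2.0000) / (6) = -2.5000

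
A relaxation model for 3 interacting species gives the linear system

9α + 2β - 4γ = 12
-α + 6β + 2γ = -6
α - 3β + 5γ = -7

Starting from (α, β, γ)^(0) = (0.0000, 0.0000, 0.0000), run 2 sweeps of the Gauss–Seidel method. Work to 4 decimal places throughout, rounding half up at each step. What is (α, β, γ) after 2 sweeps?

(0.5580, -0.1959, -1.6291)

Iteration 1:
  α = (12 - (2)·0.0000 - (-4)·0.0000) / (9) = 1.3333
  β = (-6 - (-1)·1.3333 - (2)·0.0000) / (6) = -0.7778
  γ = (-7 - (1)·1.3333 - (-3)·-0.7778) / (5) = -2.1333
Iteration 2:
  α = (12 - (2)·-0.7778 - (-4)·-2.1333) / (9) = 0.5580
  β = (-6 - (-1)·0.5580 - (2)·-2.1333) / (6) = -0.1959
  γ = (-7 - (1)·0.5580 - (-3)·-0.1959) / (5) = -1.6291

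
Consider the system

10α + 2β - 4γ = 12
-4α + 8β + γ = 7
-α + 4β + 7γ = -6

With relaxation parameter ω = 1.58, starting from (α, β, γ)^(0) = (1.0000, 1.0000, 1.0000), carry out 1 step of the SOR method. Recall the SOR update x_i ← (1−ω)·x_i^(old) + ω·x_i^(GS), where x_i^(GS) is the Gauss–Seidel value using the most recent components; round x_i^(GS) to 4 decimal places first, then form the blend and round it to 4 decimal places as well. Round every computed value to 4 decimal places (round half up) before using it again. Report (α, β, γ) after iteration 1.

(1.6320, 1.8943, -3.2763)

Iteration 1:
  α: GS value = (12 - (2)·1.0000 - (-4)·1.0000) / (10) = 1.4000;  α ← (1−ω)·1.0000 + ω·1.4000 = 1.6320
  β: GS value = (7 - (-4)·1.6320 - (1)·1.0000) / (8) = 1.5660;  β ← (1−ω)·1.0000 + ω·1.5660 = 1.8943
  γ: GS value = (-6 - (-1)·1.6320 - (4)·1.8943) / (7) = -1.7065;  γ ← (1−ω)·1.0000 + ω·-1.7065 = -3.2763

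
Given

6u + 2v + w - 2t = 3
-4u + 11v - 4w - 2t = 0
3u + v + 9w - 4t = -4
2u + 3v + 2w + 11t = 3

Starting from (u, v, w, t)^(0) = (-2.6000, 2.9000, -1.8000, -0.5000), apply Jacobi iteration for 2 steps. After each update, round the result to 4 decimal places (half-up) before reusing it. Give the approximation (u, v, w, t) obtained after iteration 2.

Iteration 1:
  u = (3 - (2)·2.9000 - (1)·-1.8000 - (-2)·-0.5000) / (6) = -0.3333
  v = (0 - (-4)·-2.6000 - (-4)·-1.8000 - (-2)·-0.5000) / (11) = -1.6909
  w = (-4 - (3)·-2.6000 - (1)·2.9000 - (-4)·-0.5000) / (9) = -0.1222
  t = (3 - (2)·-2.6000 - (3)·2.9000 - (2)·-1.8000) / (11) = 0.2818
Iteration 2:
  u = (3 - (2)·-1.6909 - (1)·-0.1222 - (-2)·0.2818) / (6) = 1.1779
  v = (0 - (-4)·-0.3333 - (-4)·-0.1222 - (-2)·0.2818) / (11) = -0.1144
  w = (-4 - (3)·-0.3333 - (1)·-1.6909 - (-4)·0.2818) / (9) = -0.0202
  t = (3 - (2)·-0.3333 - (3)·-1.6909 - (2)·-0.1222) / (11) = 0.8167

(1.1779, -0.1144, -0.0202, 0.8167)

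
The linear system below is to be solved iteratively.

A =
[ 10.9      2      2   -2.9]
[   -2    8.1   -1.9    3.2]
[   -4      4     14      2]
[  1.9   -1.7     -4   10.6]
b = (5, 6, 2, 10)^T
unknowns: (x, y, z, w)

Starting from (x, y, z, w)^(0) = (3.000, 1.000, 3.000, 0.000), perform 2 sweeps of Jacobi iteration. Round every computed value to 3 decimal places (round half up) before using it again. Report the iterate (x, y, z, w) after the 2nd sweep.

(0.379, 0.170, -0.803, 1.613)

Iteration 1:
  x = (5 - (2)·1.000 - (2)·3.000 - (-2.9)·0.000) / (10.9) = -0.275
  y = (6 - (-2)·3.000 - (-1.9)·3.000 - (3.2)·0.000) / (8.1) = 2.185
  z = (2 - (-4)·3.000 - (4)·1.000 - (2)·0.000) / (14) = 0.714
  w = (10 - (1.9)·3.000 - (-1.7)·1.000 - (-4)·3.000) / (10.6) = 1.698
Iteration 2:
  x = (5 - (2)·2.185 - (2)·0.714 - (-2.9)·1.698) / (10.9) = 0.379
  y = (6 - (-2)·-0.275 - (-1.9)·0.714 - (3.2)·1.698) / (8.1) = 0.170
  z = (2 - (-4)·-0.275 - (4)·2.185 - (2)·1.698) / (14) = -0.803
  w = (10 - (1.9)·-0.275 - (-1.7)·2.185 - (-4)·0.714) / (10.6) = 1.613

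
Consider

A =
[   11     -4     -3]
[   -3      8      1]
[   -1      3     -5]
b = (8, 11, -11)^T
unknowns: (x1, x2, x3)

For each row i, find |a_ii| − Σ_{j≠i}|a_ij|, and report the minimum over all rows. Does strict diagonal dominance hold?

row 1: |11| − (4+3) = 4
row 2: |8| − (3+1) = 4
row 3: |-5| − (1+3) = 1
minimum over rows = 1 → strictly diagonally dominant (convergence guaranteed)

1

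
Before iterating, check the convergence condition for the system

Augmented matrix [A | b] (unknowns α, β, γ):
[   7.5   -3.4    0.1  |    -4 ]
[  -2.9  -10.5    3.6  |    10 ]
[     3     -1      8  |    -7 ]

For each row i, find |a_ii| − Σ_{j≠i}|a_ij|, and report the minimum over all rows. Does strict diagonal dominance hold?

row 1: |7.5| − (3.4+0.1) = 4
row 2: |-10.5| − (2.9+3.6) = 4
row 3: |8| − (3+1) = 4
minimum over rows = 4 → strictly diagonally dominant (convergence guaranteed)

4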